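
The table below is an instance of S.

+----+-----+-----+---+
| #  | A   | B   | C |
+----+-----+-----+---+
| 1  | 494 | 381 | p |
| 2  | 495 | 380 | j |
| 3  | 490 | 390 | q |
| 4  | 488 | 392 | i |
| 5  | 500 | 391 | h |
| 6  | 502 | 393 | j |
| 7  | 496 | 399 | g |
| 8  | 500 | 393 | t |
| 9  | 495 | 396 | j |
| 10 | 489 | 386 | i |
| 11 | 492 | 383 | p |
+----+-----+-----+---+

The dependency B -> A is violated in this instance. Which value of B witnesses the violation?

393

B=381: row 1 → A = 494 ✓
B=380: row 2 → A = 495 ✓
B=390: row 3 → A = 490 ✓
B=392: row 4 → A = 488 ✓
B=391: row 5 → A = 500 ✓
B=393: rows 6, 8 → A takes values {502, 500} — violation
B=399: row 7 → A = 496 ✓
B=396: row 9 → A = 495 ✓
B=386: row 10 → A = 489 ✓
B=383: row 11 → A = 492 ✓
The only B value with inconsistent A is B=393.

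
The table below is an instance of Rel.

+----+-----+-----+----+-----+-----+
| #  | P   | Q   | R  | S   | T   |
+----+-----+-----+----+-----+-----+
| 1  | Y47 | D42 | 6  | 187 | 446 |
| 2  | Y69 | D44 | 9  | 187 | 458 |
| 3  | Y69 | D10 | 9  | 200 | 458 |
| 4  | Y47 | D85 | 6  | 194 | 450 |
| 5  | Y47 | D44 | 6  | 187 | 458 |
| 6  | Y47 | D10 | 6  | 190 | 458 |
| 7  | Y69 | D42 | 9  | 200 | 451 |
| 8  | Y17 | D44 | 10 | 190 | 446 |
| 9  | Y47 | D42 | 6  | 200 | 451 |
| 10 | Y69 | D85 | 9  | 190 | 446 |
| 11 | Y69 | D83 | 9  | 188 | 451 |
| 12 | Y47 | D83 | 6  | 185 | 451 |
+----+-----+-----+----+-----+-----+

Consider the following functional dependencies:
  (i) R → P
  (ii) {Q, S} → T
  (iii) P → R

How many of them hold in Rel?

3

(i) R → P: every LHS value maps to a single RHS value — holds.
(ii) {Q, S} → T: every LHS value maps to a single RHS value — holds.
(iii) P → R: every LHS value maps to a single RHS value — holds.
3 of the 3 dependencies hold.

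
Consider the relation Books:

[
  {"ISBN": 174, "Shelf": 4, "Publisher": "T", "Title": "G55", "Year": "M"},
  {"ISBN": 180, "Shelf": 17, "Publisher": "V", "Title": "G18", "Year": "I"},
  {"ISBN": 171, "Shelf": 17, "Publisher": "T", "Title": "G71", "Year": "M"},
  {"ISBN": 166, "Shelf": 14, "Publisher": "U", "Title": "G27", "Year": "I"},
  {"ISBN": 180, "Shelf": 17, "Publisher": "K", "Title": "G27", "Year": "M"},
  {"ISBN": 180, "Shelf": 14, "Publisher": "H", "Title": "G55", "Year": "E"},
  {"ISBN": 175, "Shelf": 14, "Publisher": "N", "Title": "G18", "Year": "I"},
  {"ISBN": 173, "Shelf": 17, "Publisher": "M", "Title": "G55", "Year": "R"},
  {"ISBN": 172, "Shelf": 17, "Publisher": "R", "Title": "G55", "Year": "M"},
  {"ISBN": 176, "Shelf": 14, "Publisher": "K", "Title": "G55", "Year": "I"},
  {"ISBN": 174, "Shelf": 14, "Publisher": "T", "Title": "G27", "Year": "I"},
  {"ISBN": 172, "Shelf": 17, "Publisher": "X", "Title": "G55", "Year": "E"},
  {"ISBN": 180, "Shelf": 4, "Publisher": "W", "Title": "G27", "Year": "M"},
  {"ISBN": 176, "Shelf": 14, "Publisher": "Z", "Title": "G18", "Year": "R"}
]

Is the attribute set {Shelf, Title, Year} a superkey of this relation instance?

No

Two distinct rows share (Shelf=14, Title=G27, Year=I), so {Shelf, Title, Year} does not determine every attribute — not a superkey.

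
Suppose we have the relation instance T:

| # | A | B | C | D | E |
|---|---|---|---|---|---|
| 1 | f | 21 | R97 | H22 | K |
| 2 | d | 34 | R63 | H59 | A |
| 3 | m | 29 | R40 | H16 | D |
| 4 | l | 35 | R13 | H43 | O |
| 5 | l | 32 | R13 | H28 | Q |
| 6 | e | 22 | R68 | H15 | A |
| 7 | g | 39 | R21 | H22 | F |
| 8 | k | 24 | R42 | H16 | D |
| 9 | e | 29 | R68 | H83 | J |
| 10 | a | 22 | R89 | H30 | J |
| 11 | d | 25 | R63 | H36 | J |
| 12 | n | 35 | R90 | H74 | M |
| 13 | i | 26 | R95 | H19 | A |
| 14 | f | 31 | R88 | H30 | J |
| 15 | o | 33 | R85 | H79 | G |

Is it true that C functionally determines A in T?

Yes

C=R97: row 1 → A = f ✓
C=R63: rows 2, 11 → A = d, d ✓
C=R40: row 3 → A = m ✓
C=R13: rows 4, 5 → A = l, l ✓
C=R68: rows 6, 9 → A = e, e ✓
C=R21: row 7 → A = g ✓
C=R42: row 8 → A = k ✓
C=R89: row 10 → A = a ✓
C=R90: row 12 → A = n ✓
C=R95: row 13 → A = i ✓
C=R88: row 14 → A = f ✓
C=R85: row 15 → A = o ✓
Every C value is associated with a single A value, so C → A holds.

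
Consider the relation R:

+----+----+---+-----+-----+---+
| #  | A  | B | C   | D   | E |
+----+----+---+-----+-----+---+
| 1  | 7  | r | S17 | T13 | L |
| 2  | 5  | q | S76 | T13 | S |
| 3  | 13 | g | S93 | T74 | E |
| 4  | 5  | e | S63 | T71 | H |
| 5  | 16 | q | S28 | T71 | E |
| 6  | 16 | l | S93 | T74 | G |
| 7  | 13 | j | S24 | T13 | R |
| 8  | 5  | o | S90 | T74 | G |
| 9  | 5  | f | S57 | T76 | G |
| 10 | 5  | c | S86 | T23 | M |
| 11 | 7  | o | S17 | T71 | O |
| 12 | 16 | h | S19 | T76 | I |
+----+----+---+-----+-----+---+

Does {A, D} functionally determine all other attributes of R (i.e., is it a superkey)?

Yes

All 12 rows have distinct {A, D} values, so {A, D} → (all attributes) holds and {A, D} is a superkey.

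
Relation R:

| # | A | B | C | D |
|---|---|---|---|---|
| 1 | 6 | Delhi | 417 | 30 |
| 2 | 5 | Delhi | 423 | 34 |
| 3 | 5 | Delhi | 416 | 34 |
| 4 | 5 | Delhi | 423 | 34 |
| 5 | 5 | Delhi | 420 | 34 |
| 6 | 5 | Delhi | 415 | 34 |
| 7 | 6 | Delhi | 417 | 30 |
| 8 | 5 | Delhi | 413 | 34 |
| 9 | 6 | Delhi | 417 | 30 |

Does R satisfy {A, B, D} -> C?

(A=6, B=Delhi, D=30): rows 1, 7, 9 → C = 417, 417, 417 ✓
(A=5, B=Delhi, D=34): rows 2, 3, 4, 5, 6, 8 → C takes values {423, 416, 420, 415, 413} — violation
Two rows agree on {A, B, D} but differ on C, so {A, B, D} -> C does not hold.

No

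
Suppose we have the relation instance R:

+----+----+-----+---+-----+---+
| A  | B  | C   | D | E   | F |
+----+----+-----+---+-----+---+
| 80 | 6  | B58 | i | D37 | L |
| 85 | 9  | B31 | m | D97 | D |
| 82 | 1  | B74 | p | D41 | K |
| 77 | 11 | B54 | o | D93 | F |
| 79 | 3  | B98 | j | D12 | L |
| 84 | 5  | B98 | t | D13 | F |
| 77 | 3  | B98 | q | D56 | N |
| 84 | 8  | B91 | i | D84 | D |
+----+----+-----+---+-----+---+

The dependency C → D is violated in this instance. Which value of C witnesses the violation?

C=B58: 1 row → D = i ✓
C=B31: 1 row → D = m ✓
C=B74: 1 row → D = p ✓
C=B54: 1 row → D = o ✓
C=B98: 3 rows → D takes values {j, t, q} — violation
C=B91: 1 row → D = i ✓
The only C value with inconsistent D is C=B98.

B98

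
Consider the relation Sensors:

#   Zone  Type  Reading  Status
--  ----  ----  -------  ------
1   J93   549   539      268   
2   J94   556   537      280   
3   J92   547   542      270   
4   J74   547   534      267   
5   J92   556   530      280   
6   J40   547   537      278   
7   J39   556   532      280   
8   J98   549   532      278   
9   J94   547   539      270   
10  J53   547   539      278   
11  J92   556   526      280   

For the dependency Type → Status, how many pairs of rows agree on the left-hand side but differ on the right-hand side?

9

Type=549: violating pairs (1,8) — 1 pair.
Type=556: all 4 rows agree on Status — 0 pairs.
Type=547: violating pairs (3,4), (3,6), (3,10), (4,6), (4,9), (4,10), (6,9), (9,10) — 8 pairs.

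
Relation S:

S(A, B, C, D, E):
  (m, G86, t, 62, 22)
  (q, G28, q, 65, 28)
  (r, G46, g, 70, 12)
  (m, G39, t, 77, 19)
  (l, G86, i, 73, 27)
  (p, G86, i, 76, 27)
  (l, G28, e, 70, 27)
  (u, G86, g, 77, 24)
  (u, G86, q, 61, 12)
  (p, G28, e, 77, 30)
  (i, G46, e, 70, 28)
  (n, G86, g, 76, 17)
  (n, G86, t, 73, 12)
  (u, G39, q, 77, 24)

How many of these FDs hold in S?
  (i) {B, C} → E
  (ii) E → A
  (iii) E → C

(i) {B, C} → E: (B=G86, C=t): 2 rows → E takes values {22, 12} — violation; (B=G28, C=e): 2 rows → E takes values {27, 30} — violation; (B=G86, C=g): 2 rows → E takes values {24, 17} — violation — fails.
(ii) E → A: E=28: 2 rows → A takes values {q, i} — violation; E=12: 3 rows → A takes values {r, u, n} — violation; E=27: 3 rows → A takes values {l, p} — violation — fails.
(iii) E → C: E=28: 2 rows → C takes values {q, e} — violation; E=12: 3 rows → C takes values {g, q, t} — violation; E=27: 3 rows → C takes values {i, e} — violation; E=24: 2 rows → C takes values {g, q} — violation — fails.
None of the 3 dependencies hold.

0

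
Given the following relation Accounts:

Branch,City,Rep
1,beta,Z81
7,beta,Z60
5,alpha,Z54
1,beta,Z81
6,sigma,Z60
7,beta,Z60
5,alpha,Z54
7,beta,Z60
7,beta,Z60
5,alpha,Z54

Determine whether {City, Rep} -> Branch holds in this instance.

Yes

(City=beta, Rep=Z81): 2 rows → Branch = 1, 1 ✓
(City=beta, Rep=Z60): 4 rows → Branch = 7, 7, 7, 7 ✓
(City=alpha, Rep=Z54): 3 rows → Branch = 5, 5, 5 ✓
(City=sigma, Rep=Z60): 1 row → Branch = 6 ✓
Every {City, Rep} value is associated with a single Branch value, so {City, Rep} -> Branch holds.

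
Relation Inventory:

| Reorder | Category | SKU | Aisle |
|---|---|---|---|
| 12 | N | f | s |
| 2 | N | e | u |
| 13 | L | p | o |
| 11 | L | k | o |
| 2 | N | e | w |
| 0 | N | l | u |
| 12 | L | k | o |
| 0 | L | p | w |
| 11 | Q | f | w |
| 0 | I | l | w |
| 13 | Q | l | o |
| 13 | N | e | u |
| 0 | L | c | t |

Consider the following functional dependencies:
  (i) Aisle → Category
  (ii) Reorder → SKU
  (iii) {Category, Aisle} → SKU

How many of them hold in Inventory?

0

(i) Aisle → Category: Aisle=o: 4 rows → Category takes values {L, Q} — violation; Aisle=w: 4 rows → Category takes values {N, L, Q, I} — violation — fails.
(ii) Reorder → SKU: Reorder=12: 2 rows → SKU takes values {f, k} — violation; Reorder=13: 3 rows → SKU takes values {p, l, e} — violation; Reorder=11: 2 rows → SKU takes values {k, f} — violation; Reorder=0: 4 rows → SKU takes values {l, p, c} — violation — fails.
(iii) {Category, Aisle} → SKU: (Category=N, Aisle=u): 3 rows → SKU takes values {e, l} — violation; (Category=L, Aisle=o): 3 rows → SKU takes values {p, k} — violation — fails.
None of the 3 dependencies hold.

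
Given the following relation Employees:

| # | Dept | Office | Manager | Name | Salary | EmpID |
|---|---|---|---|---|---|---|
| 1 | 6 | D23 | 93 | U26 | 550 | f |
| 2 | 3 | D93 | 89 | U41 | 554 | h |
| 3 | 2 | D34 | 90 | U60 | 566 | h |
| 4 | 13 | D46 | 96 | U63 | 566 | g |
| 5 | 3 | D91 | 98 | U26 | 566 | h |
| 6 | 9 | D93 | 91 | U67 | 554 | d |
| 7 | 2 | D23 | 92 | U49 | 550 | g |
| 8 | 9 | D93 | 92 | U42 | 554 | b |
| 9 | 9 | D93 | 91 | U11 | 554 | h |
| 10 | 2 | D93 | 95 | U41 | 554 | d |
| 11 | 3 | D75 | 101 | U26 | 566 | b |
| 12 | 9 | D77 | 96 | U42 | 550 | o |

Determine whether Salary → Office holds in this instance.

Salary=550: rows 1, 7, 12 → Office takes values {D23, D77} — violation
Salary=554: rows 2, 6, 8, 9, 10 → Office = D93, D93, D93, D93, D93 ✓
Salary=566: rows 3, 4, 5, 11 → Office takes values {D34, D46, D91, D75} — violation
Two rows agree on Salary but differ on Office, so Salary → Office does not hold.

No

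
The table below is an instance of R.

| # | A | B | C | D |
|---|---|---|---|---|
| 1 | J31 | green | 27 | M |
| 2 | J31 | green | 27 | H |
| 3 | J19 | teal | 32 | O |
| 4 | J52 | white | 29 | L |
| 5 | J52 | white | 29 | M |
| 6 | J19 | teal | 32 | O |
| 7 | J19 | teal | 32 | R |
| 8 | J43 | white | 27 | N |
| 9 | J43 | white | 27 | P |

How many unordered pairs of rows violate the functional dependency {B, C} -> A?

(B=green, C=27): all 2 rows agree on A — 0 pairs.
(B=teal, C=32): all 3 rows agree on A — 0 pairs.
(B=white, C=29): all 2 rows agree on A — 0 pairs.
(B=white, C=27): all 2 rows agree on A — 0 pairs.

0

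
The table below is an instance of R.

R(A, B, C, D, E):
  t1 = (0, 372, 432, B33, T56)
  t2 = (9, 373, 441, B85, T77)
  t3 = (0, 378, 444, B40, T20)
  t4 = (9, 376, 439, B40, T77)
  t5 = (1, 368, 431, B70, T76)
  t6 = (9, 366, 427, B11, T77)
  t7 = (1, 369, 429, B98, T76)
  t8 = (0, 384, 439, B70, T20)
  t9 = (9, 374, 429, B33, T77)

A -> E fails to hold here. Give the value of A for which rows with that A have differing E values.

A=0: rows 1, 3, 8 → E takes values {T56, T20} — violation
A=9: rows 2, 4, 6, 9 → E = T77, T77, T77, T77 ✓
A=1: rows 5, 7 → E = T76, T76 ✓
The only A value with inconsistent E is A=0.

0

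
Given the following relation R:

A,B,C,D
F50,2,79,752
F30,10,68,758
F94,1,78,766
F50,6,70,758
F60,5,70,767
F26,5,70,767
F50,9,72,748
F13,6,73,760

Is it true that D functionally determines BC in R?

No

D=752: 1 row → {B,C} = (2, 79) ✓
D=758: 2 rows → {B,C} takes values {(10, 68), (6, 70)} — violation
D=766: 1 row → {B,C} = (1, 78) ✓
D=767: 2 rows → {B,C} = (5, 70), (5, 70) ✓
D=748: 1 row → {B,C} = (9, 72) ✓
D=760: 1 row → {B,C} = (6, 73) ✓
Two rows agree on D but differ on BC, so D → BC does not hold.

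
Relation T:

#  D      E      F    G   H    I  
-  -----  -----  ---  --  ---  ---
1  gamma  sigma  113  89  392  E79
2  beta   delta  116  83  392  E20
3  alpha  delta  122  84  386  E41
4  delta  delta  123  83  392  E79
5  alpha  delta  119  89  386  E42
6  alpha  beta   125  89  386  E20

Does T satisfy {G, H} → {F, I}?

No

(G=89, H=392): row 1 → {F,I} = (113, E79) ✓
(G=83, H=392): rows 2, 4 → {F,I} takes values {(116, E20), (123, E79)} — violation
(G=84, H=386): row 3 → {F,I} = (122, E41) ✓
(G=89, H=386): rows 5, 6 → {F,I} takes values {(119, E42), (125, E20)} — violation
Two rows agree on {G, H} but differ on {F, I}, so {G, H} → {F, I} does not hold.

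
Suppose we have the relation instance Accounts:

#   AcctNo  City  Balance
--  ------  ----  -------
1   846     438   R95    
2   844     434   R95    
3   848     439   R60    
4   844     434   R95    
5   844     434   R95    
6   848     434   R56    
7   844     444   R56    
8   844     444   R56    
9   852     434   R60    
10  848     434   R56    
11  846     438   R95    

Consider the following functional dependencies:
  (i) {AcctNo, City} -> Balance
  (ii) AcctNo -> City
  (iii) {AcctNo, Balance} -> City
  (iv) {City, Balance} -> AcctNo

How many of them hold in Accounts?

3

(i) {AcctNo, City} -> Balance: every LHS value maps to a single RHS value — holds.
(ii) AcctNo -> City: AcctNo=844: rows 2, 4, 5, 7, 8 → City takes values {434, 444} — violation; AcctNo=848: rows 3, 6, 10 → City takes values {439, 434} — violation — fails.
(iii) {AcctNo, Balance} -> City: every LHS value maps to a single RHS value — holds.
(iv) {City, Balance} -> AcctNo: every LHS value maps to a single RHS value — holds.
3 of the 4 dependencies hold.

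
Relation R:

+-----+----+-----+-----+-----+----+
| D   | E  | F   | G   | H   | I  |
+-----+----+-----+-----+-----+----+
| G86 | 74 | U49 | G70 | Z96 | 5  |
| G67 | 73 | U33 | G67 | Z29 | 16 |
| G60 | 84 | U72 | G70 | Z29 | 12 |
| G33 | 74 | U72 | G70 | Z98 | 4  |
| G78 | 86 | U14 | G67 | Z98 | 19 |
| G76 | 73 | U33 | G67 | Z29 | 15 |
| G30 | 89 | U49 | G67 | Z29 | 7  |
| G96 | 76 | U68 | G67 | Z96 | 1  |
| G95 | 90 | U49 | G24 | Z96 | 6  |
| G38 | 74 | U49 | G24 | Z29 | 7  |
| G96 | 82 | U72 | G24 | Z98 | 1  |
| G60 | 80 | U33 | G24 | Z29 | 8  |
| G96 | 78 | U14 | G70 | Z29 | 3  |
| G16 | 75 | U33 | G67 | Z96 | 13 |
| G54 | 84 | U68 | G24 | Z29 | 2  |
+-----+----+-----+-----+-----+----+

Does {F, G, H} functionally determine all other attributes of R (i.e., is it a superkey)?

No

Two distinct rows share (F=U33, G=G67, H=Z29), so {F, G, H} does not determine every attribute — not a superkey.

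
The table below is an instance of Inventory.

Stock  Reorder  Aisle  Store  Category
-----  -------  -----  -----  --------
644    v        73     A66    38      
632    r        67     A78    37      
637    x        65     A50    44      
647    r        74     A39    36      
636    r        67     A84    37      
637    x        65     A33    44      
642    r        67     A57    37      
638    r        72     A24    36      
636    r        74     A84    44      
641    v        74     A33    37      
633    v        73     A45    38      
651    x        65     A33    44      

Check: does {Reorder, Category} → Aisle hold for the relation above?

No

(Reorder=v, Category=38): 2 rows → Aisle = 73, 73 ✓
(Reorder=r, Category=37): 3 rows → Aisle = 67, 67, 67 ✓
(Reorder=x, Category=44): 3 rows → Aisle = 65, 65, 65 ✓
(Reorder=r, Category=36): 2 rows → Aisle takes values {74, 72} — violation
(Reorder=r, Category=44): 1 row → Aisle = 74 ✓
(Reorder=v, Category=37): 1 row → Aisle = 74 ✓
Two rows agree on {Reorder, Category} but differ on Aisle, so {Reorder, Category} → Aisle does not hold.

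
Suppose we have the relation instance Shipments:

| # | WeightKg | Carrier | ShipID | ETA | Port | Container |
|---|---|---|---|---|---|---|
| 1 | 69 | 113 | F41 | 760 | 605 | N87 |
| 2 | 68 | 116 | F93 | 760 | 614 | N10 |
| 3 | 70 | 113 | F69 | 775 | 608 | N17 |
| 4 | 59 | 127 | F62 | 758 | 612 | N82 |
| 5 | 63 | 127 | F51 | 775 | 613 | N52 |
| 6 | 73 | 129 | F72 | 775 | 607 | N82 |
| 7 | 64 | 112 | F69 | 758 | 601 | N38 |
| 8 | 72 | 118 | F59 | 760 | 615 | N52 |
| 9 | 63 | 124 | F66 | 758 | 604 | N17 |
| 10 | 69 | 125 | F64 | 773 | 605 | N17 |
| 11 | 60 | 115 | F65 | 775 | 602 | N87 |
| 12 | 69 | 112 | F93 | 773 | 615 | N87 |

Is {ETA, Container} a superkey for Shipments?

Yes

All 12 rows have distinct {ETA, Container} values, so {ETA, Container} → (all attributes) holds and {ETA, Container} is a superkey.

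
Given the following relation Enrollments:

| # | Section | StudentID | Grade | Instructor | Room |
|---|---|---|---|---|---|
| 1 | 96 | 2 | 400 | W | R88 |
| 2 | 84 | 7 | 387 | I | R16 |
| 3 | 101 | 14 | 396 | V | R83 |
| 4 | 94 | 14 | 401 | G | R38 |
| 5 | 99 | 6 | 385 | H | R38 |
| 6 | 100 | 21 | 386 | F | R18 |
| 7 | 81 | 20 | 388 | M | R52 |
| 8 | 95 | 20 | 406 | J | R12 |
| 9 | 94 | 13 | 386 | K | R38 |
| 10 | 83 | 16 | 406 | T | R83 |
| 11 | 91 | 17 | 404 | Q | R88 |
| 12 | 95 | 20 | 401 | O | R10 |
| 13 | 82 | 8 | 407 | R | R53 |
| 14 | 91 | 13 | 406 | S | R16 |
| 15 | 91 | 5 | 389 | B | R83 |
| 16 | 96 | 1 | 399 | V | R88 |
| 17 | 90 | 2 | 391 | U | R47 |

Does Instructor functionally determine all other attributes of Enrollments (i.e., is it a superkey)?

Rows 3 and 16 have the same Instructor value Instructor=V but are distinct tuples, so Instructor does not determine every attribute — not a superkey.

No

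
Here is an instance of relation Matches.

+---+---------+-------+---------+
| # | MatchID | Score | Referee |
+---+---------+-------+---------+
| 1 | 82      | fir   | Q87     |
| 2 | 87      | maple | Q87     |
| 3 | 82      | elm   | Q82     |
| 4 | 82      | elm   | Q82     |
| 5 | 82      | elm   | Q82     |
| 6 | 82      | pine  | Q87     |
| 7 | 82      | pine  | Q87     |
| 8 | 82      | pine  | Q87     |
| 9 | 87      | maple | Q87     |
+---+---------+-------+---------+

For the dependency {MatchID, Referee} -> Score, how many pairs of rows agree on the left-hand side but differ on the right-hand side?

3

(MatchID=82, Referee=Q87): violating pairs (1,6), (1,7), (1,8) — 3 pairs.
(MatchID=87, Referee=Q87): all 2 rows agree on Score — 0 pairs.
(MatchID=82, Referee=Q82): all 3 rows agree on Score — 0 pairs.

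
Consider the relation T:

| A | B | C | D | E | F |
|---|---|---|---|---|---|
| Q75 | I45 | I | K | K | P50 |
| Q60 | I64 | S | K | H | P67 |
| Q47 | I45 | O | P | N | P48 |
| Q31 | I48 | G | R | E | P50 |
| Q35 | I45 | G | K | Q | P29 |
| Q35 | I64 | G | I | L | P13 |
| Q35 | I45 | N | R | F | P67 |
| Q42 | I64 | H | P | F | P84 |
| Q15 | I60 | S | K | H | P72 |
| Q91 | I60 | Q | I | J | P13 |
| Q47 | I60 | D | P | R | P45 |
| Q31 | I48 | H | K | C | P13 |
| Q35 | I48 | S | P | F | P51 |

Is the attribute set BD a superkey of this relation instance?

No

Two distinct rows share (B=I45, D=K), so BD does not determine every attribute — not a superkey.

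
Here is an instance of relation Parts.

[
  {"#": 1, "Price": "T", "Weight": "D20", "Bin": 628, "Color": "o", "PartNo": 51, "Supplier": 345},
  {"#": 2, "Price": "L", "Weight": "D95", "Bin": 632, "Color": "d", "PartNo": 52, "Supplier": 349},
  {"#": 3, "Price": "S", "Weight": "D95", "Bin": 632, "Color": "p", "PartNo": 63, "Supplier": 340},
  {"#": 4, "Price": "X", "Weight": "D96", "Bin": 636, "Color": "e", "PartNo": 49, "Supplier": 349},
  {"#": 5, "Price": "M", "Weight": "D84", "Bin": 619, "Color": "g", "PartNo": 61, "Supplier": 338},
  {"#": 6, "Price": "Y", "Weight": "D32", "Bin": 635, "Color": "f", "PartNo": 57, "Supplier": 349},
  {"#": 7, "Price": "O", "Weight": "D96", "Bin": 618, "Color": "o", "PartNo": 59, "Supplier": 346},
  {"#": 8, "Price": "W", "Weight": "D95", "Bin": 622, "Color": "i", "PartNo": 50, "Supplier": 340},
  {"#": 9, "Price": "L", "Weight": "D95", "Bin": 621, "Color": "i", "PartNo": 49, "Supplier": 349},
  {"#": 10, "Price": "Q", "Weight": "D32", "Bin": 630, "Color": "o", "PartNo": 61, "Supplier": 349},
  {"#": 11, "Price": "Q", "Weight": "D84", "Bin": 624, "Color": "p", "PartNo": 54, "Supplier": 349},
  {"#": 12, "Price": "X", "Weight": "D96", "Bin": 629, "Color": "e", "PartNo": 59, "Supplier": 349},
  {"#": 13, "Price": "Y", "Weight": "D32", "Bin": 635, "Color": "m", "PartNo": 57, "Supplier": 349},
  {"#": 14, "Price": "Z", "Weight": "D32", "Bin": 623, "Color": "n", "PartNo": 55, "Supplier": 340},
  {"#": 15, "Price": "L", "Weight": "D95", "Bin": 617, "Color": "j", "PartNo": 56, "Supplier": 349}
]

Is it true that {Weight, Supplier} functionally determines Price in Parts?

No

(Weight=D20, Supplier=345): row 1 → Price = T ✓
(Weight=D95, Supplier=349): rows 2, 9, 15 → Price = L, L, L ✓
(Weight=D95, Supplier=340): rows 3, 8 → Price takes values {S, W} — violation
(Weight=D96, Supplier=349): rows 4, 12 → Price = X, X ✓
(Weight=D84, Supplier=338): row 5 → Price = M ✓
(Weight=D32, Supplier=349): rows 6, 10, 13 → Price takes values {Y, Q} — violation
(Weight=D96, Supplier=346): row 7 → Price = O ✓
(Weight=D84, Supplier=349): row 11 → Price = Q ✓
(Weight=D32, Supplier=340): row 14 → Price = Z ✓
Two rows agree on {Weight, Supplier} but differ on Price, so {Weight, Supplier} → Price does not hold.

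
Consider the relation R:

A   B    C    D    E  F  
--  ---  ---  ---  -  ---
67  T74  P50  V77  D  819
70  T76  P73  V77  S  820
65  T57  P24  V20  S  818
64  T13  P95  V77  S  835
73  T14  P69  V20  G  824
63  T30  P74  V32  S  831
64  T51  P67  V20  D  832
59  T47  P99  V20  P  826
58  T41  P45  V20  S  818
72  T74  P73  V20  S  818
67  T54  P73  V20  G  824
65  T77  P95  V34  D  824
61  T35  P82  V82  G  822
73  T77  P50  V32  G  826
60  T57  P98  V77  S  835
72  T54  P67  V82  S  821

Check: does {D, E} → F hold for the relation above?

(D=V77, E=D): 1 row → F = 819 ✓
(D=V77, E=S): 3 rows → F takes values {820, 835} — violation
(D=V20, E=S): 3 rows → F = 818, 818, 818 ✓
(D=V20, E=G): 2 rows → F = 824, 824 ✓
(D=V32, E=S): 1 row → F = 831 ✓
(D=V20, E=D): 1 row → F = 832 ✓
(D=V20, E=P): 1 row → F = 826 ✓
(D=V34, E=D): 1 row → F = 824 ✓
(D=V82, E=G): 1 row → F = 822 ✓
(D=V32, E=G): 1 row → F = 826 ✓
(D=V82, E=S): 1 row → F = 821 ✓
Two rows agree on {D, E} but differ on F, so {D, E} → F does not hold.

No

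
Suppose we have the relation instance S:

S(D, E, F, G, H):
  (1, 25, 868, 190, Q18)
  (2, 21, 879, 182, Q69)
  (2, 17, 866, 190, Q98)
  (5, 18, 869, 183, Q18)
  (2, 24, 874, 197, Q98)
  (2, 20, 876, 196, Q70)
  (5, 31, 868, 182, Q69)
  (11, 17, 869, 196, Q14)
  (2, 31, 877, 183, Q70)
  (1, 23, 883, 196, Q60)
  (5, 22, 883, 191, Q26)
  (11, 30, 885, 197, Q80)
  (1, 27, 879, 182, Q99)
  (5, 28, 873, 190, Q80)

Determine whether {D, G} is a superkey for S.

Yes

All 14 rows have distinct {D, G} values, so {D, G} → (all attributes) holds and {D, G} is a superkey.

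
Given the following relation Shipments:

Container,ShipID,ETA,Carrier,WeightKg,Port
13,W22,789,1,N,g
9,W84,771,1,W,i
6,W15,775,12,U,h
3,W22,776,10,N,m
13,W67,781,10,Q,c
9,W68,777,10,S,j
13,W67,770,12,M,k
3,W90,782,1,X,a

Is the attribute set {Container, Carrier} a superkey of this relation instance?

Yes

All 8 rows have distinct {Container, Carrier} values, so {Container, Carrier} → (all attributes) holds and {Container, Carrier} is a superkey.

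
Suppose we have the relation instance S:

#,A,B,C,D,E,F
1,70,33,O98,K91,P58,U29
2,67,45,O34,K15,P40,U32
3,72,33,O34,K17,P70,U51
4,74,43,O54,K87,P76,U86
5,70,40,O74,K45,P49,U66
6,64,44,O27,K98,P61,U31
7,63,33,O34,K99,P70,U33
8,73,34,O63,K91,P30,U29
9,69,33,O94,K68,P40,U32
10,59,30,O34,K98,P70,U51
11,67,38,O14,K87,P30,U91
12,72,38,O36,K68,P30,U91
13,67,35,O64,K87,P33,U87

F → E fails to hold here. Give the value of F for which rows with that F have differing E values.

F=U29: rows 1, 8 → E takes values {P58, P30} — violation
F=U32: rows 2, 9 → E = P40, P40 ✓
F=U51: rows 3, 10 → E = P70, P70 ✓
F=U86: row 4 → E = P76 ✓
F=U66: row 5 → E = P49 ✓
F=U31: row 6 → E = P61 ✓
F=U33: row 7 → E = P70 ✓
F=U91: rows 11, 12 → E = P30, P30 ✓
F=U87: row 13 → E = P33 ✓
The only F value with inconsistent E is F=U29.

U29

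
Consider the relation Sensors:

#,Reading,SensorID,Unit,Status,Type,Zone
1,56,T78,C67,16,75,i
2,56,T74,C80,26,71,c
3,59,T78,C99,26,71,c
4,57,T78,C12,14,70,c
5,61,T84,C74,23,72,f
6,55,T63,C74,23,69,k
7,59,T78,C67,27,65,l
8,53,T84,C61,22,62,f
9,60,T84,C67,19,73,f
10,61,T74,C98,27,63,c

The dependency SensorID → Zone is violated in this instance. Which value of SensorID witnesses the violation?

T78

SensorID=T78: rows 1, 3, 4, 7 → Zone takes values {i, c, l} — violation
SensorID=T74: rows 2, 10 → Zone = c, c ✓
SensorID=T84: rows 5, 8, 9 → Zone = f, f, f ✓
SensorID=T63: row 6 → Zone = k ✓
The only SensorID value with inconsistent Zone is SensorID=T78.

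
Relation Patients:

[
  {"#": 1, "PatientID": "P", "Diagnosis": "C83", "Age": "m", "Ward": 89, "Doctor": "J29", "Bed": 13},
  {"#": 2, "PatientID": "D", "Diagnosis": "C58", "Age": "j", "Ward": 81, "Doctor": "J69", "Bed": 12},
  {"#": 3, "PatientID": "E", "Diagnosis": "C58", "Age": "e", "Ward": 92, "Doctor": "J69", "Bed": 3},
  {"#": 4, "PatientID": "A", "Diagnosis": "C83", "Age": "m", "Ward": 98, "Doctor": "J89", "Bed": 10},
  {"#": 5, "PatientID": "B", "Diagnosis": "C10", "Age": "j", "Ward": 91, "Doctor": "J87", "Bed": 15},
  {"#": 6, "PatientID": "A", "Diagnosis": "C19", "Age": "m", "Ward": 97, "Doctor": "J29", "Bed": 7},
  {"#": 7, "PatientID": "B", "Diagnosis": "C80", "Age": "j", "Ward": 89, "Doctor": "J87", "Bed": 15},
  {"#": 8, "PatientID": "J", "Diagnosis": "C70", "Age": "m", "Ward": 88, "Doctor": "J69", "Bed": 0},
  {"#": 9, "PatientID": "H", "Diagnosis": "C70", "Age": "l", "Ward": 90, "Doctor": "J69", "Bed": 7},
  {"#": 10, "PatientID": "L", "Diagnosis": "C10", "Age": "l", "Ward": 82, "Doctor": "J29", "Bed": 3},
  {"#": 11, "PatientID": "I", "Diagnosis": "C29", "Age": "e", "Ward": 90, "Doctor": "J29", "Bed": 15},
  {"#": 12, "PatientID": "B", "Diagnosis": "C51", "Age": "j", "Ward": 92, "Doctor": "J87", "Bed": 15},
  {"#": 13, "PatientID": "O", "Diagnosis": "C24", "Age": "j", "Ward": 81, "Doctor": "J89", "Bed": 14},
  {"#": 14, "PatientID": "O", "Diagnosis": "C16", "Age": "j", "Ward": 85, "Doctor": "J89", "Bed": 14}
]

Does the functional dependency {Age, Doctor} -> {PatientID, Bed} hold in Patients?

No

(Age=m, Doctor=J29): rows 1, 6 → {PatientID,Bed} takes values {(P, 13), (A, 7)} — violation
(Age=j, Doctor=J69): row 2 → {PatientID,Bed} = (D, 12) ✓
(Age=e, Doctor=J69): row 3 → {PatientID,Bed} = (E, 3) ✓
(Age=m, Doctor=J89): row 4 → {PatientID,Bed} = (A, 10) ✓
(Age=j, Doctor=J87): rows 5, 7, 12 → {PatientID,Bed} = (B, 15), (B, 15), (B, 15) ✓
(Age=m, Doctor=J69): row 8 → {PatientID,Bed} = (J, 0) ✓
(Age=l, Doctor=J69): row 9 → {PatientID,Bed} = (H, 7) ✓
(Age=l, Doctor=J29): row 10 → {PatientID,Bed} = (L, 3) ✓
(Age=e, Doctor=J29): row 11 → {PatientID,Bed} = (I, 15) ✓
(Age=j, Doctor=J89): rows 13, 14 → {PatientID,Bed} = (O, 14), (O, 14) ✓
Two rows agree on {Age, Doctor} but differ on {PatientID, Bed}, so {Age, Doctor} -> {PatientID, Bed} does not hold.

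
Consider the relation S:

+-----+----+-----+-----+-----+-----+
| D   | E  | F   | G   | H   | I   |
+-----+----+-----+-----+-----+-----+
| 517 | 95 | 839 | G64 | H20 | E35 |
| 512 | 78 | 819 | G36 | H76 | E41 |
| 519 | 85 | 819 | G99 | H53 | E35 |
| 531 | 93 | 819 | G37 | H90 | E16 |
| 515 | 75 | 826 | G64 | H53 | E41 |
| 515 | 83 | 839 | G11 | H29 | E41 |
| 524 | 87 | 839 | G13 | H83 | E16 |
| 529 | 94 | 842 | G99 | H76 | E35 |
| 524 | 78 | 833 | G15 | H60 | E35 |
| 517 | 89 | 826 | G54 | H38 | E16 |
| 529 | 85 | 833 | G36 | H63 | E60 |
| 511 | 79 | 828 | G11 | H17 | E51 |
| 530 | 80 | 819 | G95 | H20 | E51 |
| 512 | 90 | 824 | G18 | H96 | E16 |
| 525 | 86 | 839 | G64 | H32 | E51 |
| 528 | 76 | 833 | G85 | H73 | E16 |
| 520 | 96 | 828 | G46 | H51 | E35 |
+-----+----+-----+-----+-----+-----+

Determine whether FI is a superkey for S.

Yes

All 17 rows have distinct FI values, so FI → (all attributes) holds and FI is a superkey.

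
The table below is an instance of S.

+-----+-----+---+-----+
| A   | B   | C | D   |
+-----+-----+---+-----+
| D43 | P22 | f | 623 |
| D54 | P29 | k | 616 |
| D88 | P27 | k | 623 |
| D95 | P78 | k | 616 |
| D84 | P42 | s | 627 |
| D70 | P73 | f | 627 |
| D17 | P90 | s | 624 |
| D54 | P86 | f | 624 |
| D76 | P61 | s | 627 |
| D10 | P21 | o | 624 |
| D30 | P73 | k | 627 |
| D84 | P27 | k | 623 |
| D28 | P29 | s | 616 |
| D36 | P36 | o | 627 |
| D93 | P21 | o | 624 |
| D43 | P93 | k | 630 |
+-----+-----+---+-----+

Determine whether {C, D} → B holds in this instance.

(C=f, D=623): 1 row → B = P22 ✓
(C=k, D=616): 2 rows → B takes values {P29, P78} — violation
(C=k, D=623): 2 rows → B = P27, P27 ✓
(C=s, D=627): 2 rows → B takes values {P42, P61} — violation
(C=f, D=627): 1 row → B = P73 ✓
(C=s, D=624): 1 row → B = P90 ✓
(C=f, D=624): 1 row → B = P86 ✓
(C=o, D=624): 2 rows → B = P21, P21 ✓
(C=k, D=627): 1 row → B = P73 ✓
(C=s, D=616): 1 row → B = P29 ✓
(C=o, D=627): 1 row → B = P36 ✓
(C=k, D=630): 1 row → B = P93 ✓
Two rows agree on {C, D} but differ on B, so {C, D} → B does not hold.

No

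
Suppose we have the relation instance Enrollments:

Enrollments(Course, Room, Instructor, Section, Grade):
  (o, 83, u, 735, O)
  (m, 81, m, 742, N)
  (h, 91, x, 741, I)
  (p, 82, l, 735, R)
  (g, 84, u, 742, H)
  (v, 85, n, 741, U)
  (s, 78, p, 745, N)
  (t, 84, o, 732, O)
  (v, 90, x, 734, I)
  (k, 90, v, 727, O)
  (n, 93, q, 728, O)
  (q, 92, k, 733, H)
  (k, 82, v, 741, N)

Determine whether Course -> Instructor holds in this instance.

Course=o: 1 row → Instructor = u ✓
Course=m: 1 row → Instructor = m ✓
Course=h: 1 row → Instructor = x ✓
Course=p: 1 row → Instructor = l ✓
Course=g: 1 row → Instructor = u ✓
Course=v: 2 rows → Instructor takes values {n, x} — violation
Course=s: 1 row → Instructor = p ✓
Course=t: 1 row → Instructor = o ✓
Course=k: 2 rows → Instructor = v, v ✓
Course=n: 1 row → Instructor = q ✓
Course=q: 1 row → Instructor = k ✓
Two rows agree on Course but differ on Instructor, so Course -> Instructor does not hold.

No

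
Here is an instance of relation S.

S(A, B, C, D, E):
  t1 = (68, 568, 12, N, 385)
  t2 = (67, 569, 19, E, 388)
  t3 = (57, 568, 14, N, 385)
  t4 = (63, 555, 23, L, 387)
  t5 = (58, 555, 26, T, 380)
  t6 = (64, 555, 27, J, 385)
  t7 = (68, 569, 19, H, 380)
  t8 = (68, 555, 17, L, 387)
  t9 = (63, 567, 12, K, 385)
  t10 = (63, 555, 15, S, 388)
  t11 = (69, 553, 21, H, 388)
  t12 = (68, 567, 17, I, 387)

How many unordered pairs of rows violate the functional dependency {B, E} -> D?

(B=568, E=385): all 2 rows agree on D — 0 pairs.
(B=555, E=387): all 2 rows agree on D — 0 pairs.

0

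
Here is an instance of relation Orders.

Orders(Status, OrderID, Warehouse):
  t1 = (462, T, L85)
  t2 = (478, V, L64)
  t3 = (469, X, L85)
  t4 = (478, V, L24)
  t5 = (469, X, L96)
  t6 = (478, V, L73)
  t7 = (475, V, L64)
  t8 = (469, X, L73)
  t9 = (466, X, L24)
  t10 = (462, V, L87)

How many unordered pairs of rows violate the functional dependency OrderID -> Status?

10

OrderID=V: violating pairs (2,7), (2,10), (4,7), (4,10), (6,7), (6,10), (7,10) — 7 pairs.
OrderID=X: violating pairs (3,9), (5,9), (8,9) — 3 pairs.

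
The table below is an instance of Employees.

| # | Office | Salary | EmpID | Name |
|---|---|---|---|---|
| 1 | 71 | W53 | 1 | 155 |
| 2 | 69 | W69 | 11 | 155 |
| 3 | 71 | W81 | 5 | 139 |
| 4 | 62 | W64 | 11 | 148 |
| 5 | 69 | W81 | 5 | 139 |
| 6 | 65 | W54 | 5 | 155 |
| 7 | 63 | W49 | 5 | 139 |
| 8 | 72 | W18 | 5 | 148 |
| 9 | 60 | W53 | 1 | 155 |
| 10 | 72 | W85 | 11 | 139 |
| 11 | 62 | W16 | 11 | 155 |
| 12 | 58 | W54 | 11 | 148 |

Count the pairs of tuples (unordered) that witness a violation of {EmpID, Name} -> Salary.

(EmpID=1, Name=155): all 2 rows agree on Salary — 0 pairs.
(EmpID=11, Name=155): violating pairs (2,11) — 1 pair.
(EmpID=5, Name=139): violating pairs (3,7), (5,7) — 2 pairs.
(EmpID=11, Name=148): violating pairs (4,12) — 1 pair.

4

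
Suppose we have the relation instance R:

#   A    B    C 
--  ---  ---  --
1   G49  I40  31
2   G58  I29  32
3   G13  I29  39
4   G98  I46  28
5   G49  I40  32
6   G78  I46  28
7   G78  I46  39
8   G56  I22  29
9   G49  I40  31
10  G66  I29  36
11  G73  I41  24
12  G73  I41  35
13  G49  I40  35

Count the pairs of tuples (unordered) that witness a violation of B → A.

B=I40: all 4 rows agree on A — 0 pairs.
B=I29: violating pairs (2,3), (2,10), (3,10) — 3 pairs.
B=I46: violating pairs (4,6), (4,7) — 2 pairs.
B=I41: all 2 rows agree on A — 0 pairs.

5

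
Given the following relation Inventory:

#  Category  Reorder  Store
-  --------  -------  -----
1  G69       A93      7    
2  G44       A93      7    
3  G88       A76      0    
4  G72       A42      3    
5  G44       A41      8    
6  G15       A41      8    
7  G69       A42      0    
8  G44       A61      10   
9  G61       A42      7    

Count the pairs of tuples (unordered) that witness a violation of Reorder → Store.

Reorder=A93: all 2 rows agree on Store — 0 pairs.
Reorder=A42: violating pairs (4,7), (4,9), (7,9) — 3 pairs.
Reorder=A41: all 2 rows agree on Store — 0 pairs.

3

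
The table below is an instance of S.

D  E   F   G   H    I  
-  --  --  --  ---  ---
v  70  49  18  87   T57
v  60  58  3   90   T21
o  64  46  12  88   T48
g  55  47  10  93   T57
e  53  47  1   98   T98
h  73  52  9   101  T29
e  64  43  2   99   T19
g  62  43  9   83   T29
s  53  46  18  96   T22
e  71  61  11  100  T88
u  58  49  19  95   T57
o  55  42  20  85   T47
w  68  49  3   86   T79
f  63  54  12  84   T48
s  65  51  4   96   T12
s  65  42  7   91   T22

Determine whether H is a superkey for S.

Two distinct rows share H=96, so H does not determine every attribute — not a superkey.

No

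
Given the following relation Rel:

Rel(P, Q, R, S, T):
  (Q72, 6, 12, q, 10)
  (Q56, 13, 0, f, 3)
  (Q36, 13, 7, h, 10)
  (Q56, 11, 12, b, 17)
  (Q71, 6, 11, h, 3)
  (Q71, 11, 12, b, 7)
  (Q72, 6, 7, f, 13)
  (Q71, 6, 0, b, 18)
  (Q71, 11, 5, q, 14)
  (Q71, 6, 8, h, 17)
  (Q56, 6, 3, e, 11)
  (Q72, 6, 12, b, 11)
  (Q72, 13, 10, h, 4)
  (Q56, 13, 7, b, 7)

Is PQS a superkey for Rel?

Two distinct rows share (P=Q71, Q=6, S=h), so PQS does not determine every attribute — not a superkey.

No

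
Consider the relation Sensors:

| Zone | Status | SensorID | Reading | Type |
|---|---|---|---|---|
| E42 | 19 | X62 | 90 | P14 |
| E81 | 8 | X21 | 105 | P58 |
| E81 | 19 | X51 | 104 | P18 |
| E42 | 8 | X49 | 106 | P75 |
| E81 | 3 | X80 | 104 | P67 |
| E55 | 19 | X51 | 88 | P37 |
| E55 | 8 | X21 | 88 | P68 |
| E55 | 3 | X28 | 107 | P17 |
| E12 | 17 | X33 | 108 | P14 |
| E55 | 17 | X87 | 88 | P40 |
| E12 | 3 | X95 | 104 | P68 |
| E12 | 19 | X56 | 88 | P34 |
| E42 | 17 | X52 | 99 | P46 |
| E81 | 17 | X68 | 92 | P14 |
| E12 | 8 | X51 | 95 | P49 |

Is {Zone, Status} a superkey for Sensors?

All 15 rows have distinct {Zone, Status} values, so {Zone, Status} → (all attributes) holds and {Zone, Status} is a superkey.

Yes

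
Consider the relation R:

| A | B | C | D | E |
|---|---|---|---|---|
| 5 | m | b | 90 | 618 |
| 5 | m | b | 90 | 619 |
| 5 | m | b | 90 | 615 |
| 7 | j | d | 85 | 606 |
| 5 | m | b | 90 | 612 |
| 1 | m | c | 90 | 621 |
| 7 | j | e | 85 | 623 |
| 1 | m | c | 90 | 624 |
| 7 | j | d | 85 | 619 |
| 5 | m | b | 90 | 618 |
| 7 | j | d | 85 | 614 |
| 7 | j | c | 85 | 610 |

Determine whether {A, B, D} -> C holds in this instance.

(A=5, B=m, D=90): 5 rows → C = b, b, b, b, b ✓
(A=7, B=j, D=85): 5 rows → C takes values {d, e, c} — violation
(A=1, B=m, D=90): 2 rows → C = c, c ✓
Two rows agree on {A, B, D} but differ on C, so {A, B, D} -> C does not hold.

No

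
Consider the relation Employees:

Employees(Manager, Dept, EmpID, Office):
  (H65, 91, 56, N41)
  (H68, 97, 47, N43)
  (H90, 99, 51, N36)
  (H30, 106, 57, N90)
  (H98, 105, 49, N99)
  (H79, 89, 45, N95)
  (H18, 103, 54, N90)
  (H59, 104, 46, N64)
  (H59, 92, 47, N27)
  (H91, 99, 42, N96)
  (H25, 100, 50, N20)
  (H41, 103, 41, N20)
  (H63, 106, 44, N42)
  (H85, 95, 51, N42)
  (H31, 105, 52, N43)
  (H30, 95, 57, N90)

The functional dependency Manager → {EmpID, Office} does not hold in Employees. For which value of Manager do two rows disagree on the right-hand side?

H59

Manager=H65: 1 row → {EmpID,Office} = (56, N41) ✓
Manager=H68: 1 row → {EmpID,Office} = (47, N43) ✓
Manager=H90: 1 row → {EmpID,Office} = (51, N36) ✓
Manager=H30: 2 rows → {EmpID,Office} = (57, N90), (57, N90) ✓
Manager=H98: 1 row → {EmpID,Office} = (49, N99) ✓
Manager=H79: 1 row → {EmpID,Office} = (45, N95) ✓
Manager=H18: 1 row → {EmpID,Office} = (54, N90) ✓
Manager=H59: 2 rows → {EmpID,Office} takes values {(46, N64), (47, N27)} — violation
Manager=H91: 1 row → {EmpID,Office} = (42, N96) ✓
Manager=H25: 1 row → {EmpID,Office} = (50, N20) ✓
Manager=H41: 1 row → {EmpID,Office} = (41, N20) ✓
Manager=H63: 1 row → {EmpID,Office} = (44, N42) ✓
Manager=H85: 1 row → {EmpID,Office} = (51, N42) ✓
Manager=H31: 1 row → {EmpID,Office} = (52, N43) ✓
The only Manager value with inconsistent RHS is Manager=H59.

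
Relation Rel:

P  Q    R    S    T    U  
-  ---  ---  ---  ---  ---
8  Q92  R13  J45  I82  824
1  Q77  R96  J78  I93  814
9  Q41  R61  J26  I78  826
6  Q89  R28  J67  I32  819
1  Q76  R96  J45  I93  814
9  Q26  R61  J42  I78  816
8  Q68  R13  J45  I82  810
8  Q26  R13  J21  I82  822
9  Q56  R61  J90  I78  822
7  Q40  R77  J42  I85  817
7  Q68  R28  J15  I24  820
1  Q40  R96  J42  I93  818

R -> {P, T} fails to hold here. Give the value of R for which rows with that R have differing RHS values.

R28

R=R13: 3 rows → {P,T} = (8, I82), (8, I82), (8, I82) ✓
R=R96: 3 rows → {P,T} = (1, I93), (1, I93), (1, I93) ✓
R=R61: 3 rows → {P,T} = (9, I78), (9, I78), (9, I78) ✓
R=R28: 2 rows → {P,T} takes values {(6, I32), (7, I24)} — violation
R=R77: 1 row → {P,T} = (7, I85) ✓
The only R value with inconsistent RHS is R=R28.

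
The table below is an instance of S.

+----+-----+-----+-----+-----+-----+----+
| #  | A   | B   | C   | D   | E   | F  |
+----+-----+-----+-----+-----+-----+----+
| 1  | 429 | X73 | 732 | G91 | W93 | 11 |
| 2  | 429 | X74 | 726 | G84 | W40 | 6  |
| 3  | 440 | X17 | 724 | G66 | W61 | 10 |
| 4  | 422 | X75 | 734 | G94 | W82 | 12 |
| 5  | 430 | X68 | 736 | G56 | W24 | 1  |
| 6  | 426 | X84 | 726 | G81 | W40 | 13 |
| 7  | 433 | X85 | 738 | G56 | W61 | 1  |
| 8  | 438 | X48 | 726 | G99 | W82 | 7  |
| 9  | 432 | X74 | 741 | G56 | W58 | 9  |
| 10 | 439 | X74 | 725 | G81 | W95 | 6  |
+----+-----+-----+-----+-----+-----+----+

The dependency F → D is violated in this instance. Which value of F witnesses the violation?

F=11: row 1 → D = G91 ✓
F=6: rows 2, 10 → D takes values {G84, G81} — violation
F=10: row 3 → D = G66 ✓
F=12: row 4 → D = G94 ✓
F=1: rows 5, 7 → D = G56, G56 ✓
F=13: row 6 → D = G81 ✓
F=7: row 8 → D = G99 ✓
F=9: row 9 → D = G56 ✓
The only F value with inconsistent D is F=6.

6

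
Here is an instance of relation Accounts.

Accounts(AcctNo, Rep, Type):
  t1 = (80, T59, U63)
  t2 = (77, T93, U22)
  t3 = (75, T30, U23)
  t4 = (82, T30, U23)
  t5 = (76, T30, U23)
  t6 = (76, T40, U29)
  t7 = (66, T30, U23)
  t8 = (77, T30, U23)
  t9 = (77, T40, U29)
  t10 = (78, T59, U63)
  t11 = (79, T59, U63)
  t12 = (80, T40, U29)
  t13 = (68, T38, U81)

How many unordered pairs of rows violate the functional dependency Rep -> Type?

0

Rep=T59: all 3 rows agree on Type — 0 pairs.
Rep=T30: all 5 rows agree on Type — 0 pairs.
Rep=T40: all 3 rows agree on Type — 0 pairs.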